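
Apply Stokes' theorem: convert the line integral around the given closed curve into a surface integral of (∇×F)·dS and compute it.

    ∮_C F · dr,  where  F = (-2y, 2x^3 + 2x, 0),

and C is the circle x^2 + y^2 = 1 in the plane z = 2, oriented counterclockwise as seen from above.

Let S be the flat disk x^2 + y^2 ≤ 1 in the plane z = 2, with upward unit normal n̂ = ẑ. By Stokes' theorem,

    ∮_C F · dr = ∬_S (∇ × F) · n̂ dS = ∬_D (curl F)_z dA,

where D is the disk x^2 + y^2 ≤ 1.

Compute the curl of F = (-2y, 2x^3 + 2x, 0):
    (∇ × F)_x = ∂F_z/∂y - ∂F_y/∂z = 0,
    (∇ × F)_y = ∂F_x/∂z - ∂F_z/∂x = 0,
    (∇ × F)_z = ∂F_y/∂x - ∂F_x/∂y = 6x^2 + 4.

On z = 2, (curl F)_z = 6x^2 + 4.

Convert to polar (x = r cos θ, y = r sin θ, dA = r dr dθ); the integrand becomes 6r^2cos(θ)^2 + 4, so

    ∬_D (curl F)_z dA = ∫_0^{2π} ∫_0^{1} (6r^2cos(θ)^2 + 4) · r dr dθ.

Inner (r from 0 to 1): 3cos(θ)^2/2 + 2.
Outer (θ from 0 to 2π): 11π/2.

Therefore ∮_C F · dr = 11π/2.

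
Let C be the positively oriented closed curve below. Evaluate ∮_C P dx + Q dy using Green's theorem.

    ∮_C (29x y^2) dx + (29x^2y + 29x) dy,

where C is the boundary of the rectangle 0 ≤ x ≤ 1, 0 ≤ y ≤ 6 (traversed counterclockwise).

Green's theorem converts the closed line integral into a double integral over the enclosed region D:

    ∮_C P dx + Q dy = ∬_D (∂Q/∂x - ∂P/∂y) dA.

Here P = 29x y^2, Q = 29x^2y + 29x, so

    ∂Q/∂x = 58x y + 29,    ∂P/∂y = 58x y,
    ∂Q/∂x - ∂P/∂y = 29.

D is the region 0 ≤ x ≤ 1, 0 ≤ y ≤ 6. Evaluating the double integral:

    ∬_D (29) dA = ∫_0^{1} ∫_0^{6} (29) dy dx.

Inner (y from 0 to 6): 174.
Outer (x from 0 to 1): 174.

Therefore ∮_C P dx + Q dy = 174.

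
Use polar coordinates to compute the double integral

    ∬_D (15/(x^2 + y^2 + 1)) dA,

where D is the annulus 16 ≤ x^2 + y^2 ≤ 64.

The region D is 4 ≤ r ≤ 8, 0 ≤ θ ≤ 2π in polar coordinates, where x = r cos(θ), y = r sin(θ), and dA = r dr dθ.

Under the substitution, the integrand becomes 15/(r^2 + 1), so

    ∬_D (15/(x^2 + y^2 + 1)) dA = ∫_{0}^{2π} ∫_{4}^{8} (15/(r^2 + 1)) · r dr dθ.

Inner integral (in r): ∫_{4}^{8} (15/(r^2 + 1)) · r dr = log(4902227890625sqrt(1105)/6975757441).

Outer integral (in θ): ∫_{0}^{2π} (log(4902227890625sqrt(1105)/6975757441)) dθ = log((4902227890625sqrt(1105)/6975757441)^(2π)).

Therefore ∬_D (15/(x^2 + y^2 + 1)) dA = log((4902227890625sqrt(1105)/6975757441)^(2π)).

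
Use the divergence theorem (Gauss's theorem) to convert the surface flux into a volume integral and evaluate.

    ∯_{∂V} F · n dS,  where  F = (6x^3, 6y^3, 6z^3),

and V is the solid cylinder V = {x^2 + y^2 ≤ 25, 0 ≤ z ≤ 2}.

By the divergence theorem,

    ∯_{∂V} F · n dS = ∭_V (∇ · F) dV.

Compute the divergence:
    ∇ · F = ∂F_x/∂x + ∂F_y/∂y + ∂F_z/∂z = 18x^2 + 18y^2 + 18z^2.

In cylindrical coordinates, x = r cos(θ), y = r sin(θ), z = z, dV = r dr dθ dz, with 0 ≤ r ≤ 5, 0 ≤ θ ≤ 2π, 0 ≤ z ≤ 2.

The integrand, after substitution and multiplying by the volume element, becomes (18r^2 + 18z^2) · r, so

    ∭_V (∇·F) dV = ∫_0^{2π} ∫_0^{5} ∫_0^{2} (18r^2 + 18z^2) · r dz dr dθ.

Inner (z from 0 to 2): 36r^3 + 48r.
Middle (r from 0 to 5): 6225.
Outer (θ from 0 to 2π): 12450π.

Therefore ∯_{∂V} F · n dS = 12450π.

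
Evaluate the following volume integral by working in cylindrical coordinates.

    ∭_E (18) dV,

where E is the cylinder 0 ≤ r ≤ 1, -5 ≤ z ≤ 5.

In cylindrical coordinates, x = r cos(θ), y = r sin(θ), z = z, and dV = r dr dθ dz.

The integrand becomes 18, so

    ∭_E (18) dV = ∫_{0}^{2π} ∫_{0}^{1} ∫_{-5}^{5} (18) · r dz dr dθ.

Inner (z): 180r.
Middle (r from 0 to 1): 90.
Outer (θ): 180π.

Therefore the triple integral equals 180π.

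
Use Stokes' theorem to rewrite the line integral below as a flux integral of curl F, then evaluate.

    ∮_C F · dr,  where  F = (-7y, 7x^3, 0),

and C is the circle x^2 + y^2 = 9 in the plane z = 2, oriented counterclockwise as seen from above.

Let S be the flat disk x^2 + y^2 ≤ 9 in the plane z = 2, with upward unit normal n̂ = ẑ. By Stokes' theorem,

    ∮_C F · dr = ∬_S (∇ × F) · n̂ dS = ∬_D (curl F)_z dA,

where D is the disk x^2 + y^2 ≤ 9.

Compute the curl of F = (-7y, 7x^3, 0):
    (∇ × F)_x = ∂F_z/∂y - ∂F_y/∂z = 0,
    (∇ × F)_y = ∂F_x/∂z - ∂F_z/∂x = 0,
    (∇ × F)_z = ∂F_y/∂x - ∂F_x/∂y = 21x^2 + 7.

On z = 2, (curl F)_z = 21x^2 + 7.

Convert to polar (x = r cos θ, y = r sin θ, dA = r dr dθ); the integrand becomes 21r^2cos(θ)^2 + 7, so

    ∬_D (curl F)_z dA = ∫_0^{2π} ∫_0^{3} (21r^2cos(θ)^2 + 7) · r dr dθ.

Inner (r from 0 to 3): 1701cos(θ)^2/4 + 63/2.
Outer (θ from 0 to 2π): 1953π/4.

Therefore ∮_C F · dr = 1953π/4.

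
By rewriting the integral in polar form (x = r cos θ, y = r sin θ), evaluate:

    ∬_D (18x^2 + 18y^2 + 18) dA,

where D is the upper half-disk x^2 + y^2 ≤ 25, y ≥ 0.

The region D is 0 ≤ r ≤ 5, 0 ≤ θ ≤ π in polar coordinates, where x = r cos(θ), y = r sin(θ), and dA = r dr dθ.

Under the substitution, the integrand becomes 18r^2 + 18, so

    ∬_D (18x^2 + 18y^2 + 18) dA = ∫_{0}^{π} ∫_{0}^{5} (18r^2 + 18) · r dr dθ.

Inner integral (in r): ∫_{0}^{5} (18r^2 + 18) · r dr = 6075/2.

Outer integral (in θ): ∫_{0}^{π} (6075/2) dθ = 6075π/2.

Therefore ∬_D (18x^2 + 18y^2 + 18) dA = 6075π/2.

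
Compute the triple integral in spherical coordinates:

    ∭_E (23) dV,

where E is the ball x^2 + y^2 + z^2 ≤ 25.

In spherical coordinates, x = ρ sin(φ) cos(θ), y = ρ sin(φ) sin(θ), z = ρ cos(φ), and dV = ρ^2 sin(φ) dρ dφ dθ.

The integrand becomes 23, so

    ∭_E (23) dV = ∫_{0}^{2π} ∫_{0}^{π} ∫_{0}^{5} (23) · ρ^2 sin(φ) dρ dφ dθ.

Inner (ρ): 2875sin(φ)/3.
Middle (φ): 5750/3.
Outer (θ): 11500π/3.

Therefore the triple integral equals 11500π/3.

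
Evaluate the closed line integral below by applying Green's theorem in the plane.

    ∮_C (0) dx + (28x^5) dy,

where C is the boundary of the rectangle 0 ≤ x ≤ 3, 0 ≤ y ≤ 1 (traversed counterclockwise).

Green's theorem converts the closed line integral into a double integral over the enclosed region D:

    ∮_C P dx + Q dy = ∬_D (∂Q/∂x - ∂P/∂y) dA.

Here P = 0, Q = 28x^5, so

    ∂Q/∂x = 140x^4,    ∂P/∂y = 0,
    ∂Q/∂x - ∂P/∂y = 140x^4.

D is the region 0 ≤ x ≤ 3, 0 ≤ y ≤ 1. Evaluating the double integral:

    ∬_D (140x^4) dA = ∫_0^{3} ∫_0^{1} (140x^4) dy dx.

Inner (y from 0 to 1): 140x^4.
Outer (x from 0 to 3): 6804.

Therefore ∮_C P dx + Q dy = 6804.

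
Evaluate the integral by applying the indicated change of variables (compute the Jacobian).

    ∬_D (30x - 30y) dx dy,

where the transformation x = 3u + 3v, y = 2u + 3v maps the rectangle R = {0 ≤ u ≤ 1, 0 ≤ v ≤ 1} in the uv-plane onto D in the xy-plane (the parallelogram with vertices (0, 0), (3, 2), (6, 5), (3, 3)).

Compute the Jacobian determinant of (x, y) with respect to (u, v):

    ∂(x,y)/∂(u,v) = | 3  3 | = (3)(3) - (3)(2) = 3.
                   | 2  3 |

Its absolute value is |J| = 3 (the area scaling factor).

Substituting x = 3u + 3v, y = 2u + 3v into the integrand,

    30x - 30y → 30u,

so the integral becomes

    ∬_R (30u) · |J| du dv = ∫_0^1 ∫_0^1 (90u) dv du.

Inner (v): 90u.
Outer (u): 45.

Therefore ∬_D (30x - 30y) dx dy = 45.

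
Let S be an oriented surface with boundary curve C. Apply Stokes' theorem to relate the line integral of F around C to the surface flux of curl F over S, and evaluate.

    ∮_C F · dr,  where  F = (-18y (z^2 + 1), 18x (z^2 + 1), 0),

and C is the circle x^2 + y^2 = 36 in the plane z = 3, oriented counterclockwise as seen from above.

Let S be the flat disk x^2 + y^2 ≤ 36 in the plane z = 3, with upward unit normal n̂ = ẑ. By Stokes' theorem,

    ∮_C F · dr = ∬_S (∇ × F) · n̂ dS = ∬_D (curl F)_z dA,

where D is the disk x^2 + y^2 ≤ 36.

Compute the curl of F = (-18y (z^2 + 1), 18x (z^2 + 1), 0):
    (∇ × F)_x = ∂F_z/∂y - ∂F_y/∂z = -36x z,
    (∇ × F)_y = ∂F_x/∂z - ∂F_z/∂x = -36y z,
    (∇ × F)_z = ∂F_y/∂x - ∂F_x/∂y = 36z^2 + 36.

On z = 3, (curl F)_z = 360.

Convert to polar (x = r cos θ, y = r sin θ, dA = r dr dθ); the integrand becomes 360, so

    ∬_D (curl F)_z dA = ∫_0^{2π} ∫_0^{6} (360) · r dr dθ.

Inner (r from 0 to 6): 6480.
Outer (θ from 0 to 2π): 12960π.

Therefore ∮_C F · dr = 12960π.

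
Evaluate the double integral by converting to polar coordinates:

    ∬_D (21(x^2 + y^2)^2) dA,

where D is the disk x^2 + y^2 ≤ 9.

The region D is 0 ≤ r ≤ 3, 0 ≤ θ ≤ 2π in polar coordinates, where x = r cos(θ), y = r sin(θ), and dA = r dr dθ.

Under the substitution, the integrand becomes 21r^4, so

    ∬_D (21(x^2 + y^2)^2) dA = ∫_{0}^{2π} ∫_{0}^{3} (21r^4) · r dr dθ.

Inner integral (in r): ∫_{0}^{3} (21r^4) · r dr = 5103/2.

Outer integral (in θ): ∫_{0}^{2π} (5103/2) dθ = 5103π.

Therefore ∬_D (21(x^2 + y^2)^2) dA = 5103π.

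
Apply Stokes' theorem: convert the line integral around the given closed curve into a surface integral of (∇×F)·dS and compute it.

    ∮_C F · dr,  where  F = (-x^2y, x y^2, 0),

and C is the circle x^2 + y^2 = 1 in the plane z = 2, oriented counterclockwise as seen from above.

Let S be the flat disk x^2 + y^2 ≤ 1 in the plane z = 2, with upward unit normal n̂ = ẑ. By Stokes' theorem,

    ∮_C F · dr = ∬_S (∇ × F) · n̂ dS = ∬_D (curl F)_z dA,

where D is the disk x^2 + y^2 ≤ 1.

Compute the curl of F = (-x^2y, x y^2, 0):
    (∇ × F)_x = ∂F_z/∂y - ∂F_y/∂z = 0,
    (∇ × F)_y = ∂F_x/∂z - ∂F_z/∂x = 0,
    (∇ × F)_z = ∂F_y/∂x - ∂F_x/∂y = x^2 + y^2.

On z = 2, (curl F)_z = x^2 + y^2.

Convert to polar (x = r cos θ, y = r sin θ, dA = r dr dθ); the integrand becomes r^2, so

    ∬_D (curl F)_z dA = ∫_0^{2π} ∫_0^{1} (r^2) · r dr dθ.

Inner (r from 0 to 1): 1/4.
Outer (θ from 0 to 2π): π/2.

Therefore ∮_C F · dr = π/2.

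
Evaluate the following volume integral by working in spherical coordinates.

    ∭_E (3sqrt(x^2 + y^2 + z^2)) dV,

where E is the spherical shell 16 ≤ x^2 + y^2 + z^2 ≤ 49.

In spherical coordinates, x = ρ sin(φ) cos(θ), y = ρ sin(φ) sin(θ), z = ρ cos(φ), and dV = ρ^2 sin(φ) dρ dφ dθ.

The integrand becomes 3ρ, so

    ∭_E (3sqrt(x^2 + y^2 + z^2)) dV = ∫_{0}^{2π} ∫_{0}^{π} ∫_{4}^{7} (3ρ) · ρ^2 sin(φ) dρ dφ dθ.

Inner (ρ): 6435sin(φ)/4.
Middle (φ): 6435/2.
Outer (θ): 6435π.

Therefore the triple integral equals 6435π.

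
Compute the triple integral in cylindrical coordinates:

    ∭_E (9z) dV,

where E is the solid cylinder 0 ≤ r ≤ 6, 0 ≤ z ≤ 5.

In cylindrical coordinates, x = r cos(θ), y = r sin(θ), z = z, and dV = r dr dθ dz.

The integrand becomes 9z, so

    ∭_E (9z) dV = ∫_{0}^{2π} ∫_{0}^{6} ∫_{0}^{5} (9z) · r dz dr dθ.

Inner (z): 225r/2.
Middle (r from 0 to 6): 2025.
Outer (θ): 4050π.

Therefore the triple integral equals 4050π.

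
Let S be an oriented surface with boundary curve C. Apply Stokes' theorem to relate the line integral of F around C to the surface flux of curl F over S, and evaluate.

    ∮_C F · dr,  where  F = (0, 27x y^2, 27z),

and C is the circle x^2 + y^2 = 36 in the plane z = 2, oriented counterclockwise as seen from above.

Let S be the flat disk x^2 + y^2 ≤ 36 in the plane z = 2, with upward unit normal n̂ = ẑ. By Stokes' theorem,

    ∮_C F · dr = ∬_S (∇ × F) · n̂ dS = ∬_D (curl F)_z dA,

where D is the disk x^2 + y^2 ≤ 36.

Compute the curl of F = (0, 27x y^2, 27z):
    (∇ × F)_x = ∂F_z/∂y - ∂F_y/∂z = 0,
    (∇ × F)_y = ∂F_x/∂z - ∂F_z/∂x = 0,
    (∇ × F)_z = ∂F_y/∂x - ∂F_x/∂y = 27y^2.

On z = 2, (curl F)_z = 27y^2.

Convert to polar (x = r cos θ, y = r sin θ, dA = r dr dθ); the integrand becomes 27r^2sin(θ)^2, so

    ∬_D (curl F)_z dA = ∫_0^{2π} ∫_0^{6} (27r^2sin(θ)^2) · r dr dθ.

Inner (r from 0 to 6): 8748sin(θ)^2.
Outer (θ from 0 to 2π): 8748π.

Therefore ∮_C F · dr = 8748π.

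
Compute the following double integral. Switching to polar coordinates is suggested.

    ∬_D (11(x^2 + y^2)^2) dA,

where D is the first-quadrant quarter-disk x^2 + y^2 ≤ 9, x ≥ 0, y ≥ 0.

The region D is 0 ≤ r ≤ 3, 0 ≤ θ ≤ π/2 in polar coordinates, where x = r cos(θ), y = r sin(θ), and dA = r dr dθ.

Under the substitution, the integrand becomes 11r^4, so

    ∬_D (11(x^2 + y^2)^2) dA = ∫_{0}^{π/2} ∫_{0}^{3} (11r^4) · r dr dθ.

Inner integral (in r): ∫_{0}^{3} (11r^4) · r dr = 2673/2.

Outer integral (in θ): ∫_{0}^{π/2} (2673/2) dθ = 2673π/4.

Therefore ∬_D (11(x^2 + y^2)^2) dA = 2673π/4.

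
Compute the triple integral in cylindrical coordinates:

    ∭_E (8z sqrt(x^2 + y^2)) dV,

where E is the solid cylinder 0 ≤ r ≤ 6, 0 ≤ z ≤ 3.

In cylindrical coordinates, x = r cos(θ), y = r sin(θ), z = z, and dV = r dr dθ dz.

The integrand becomes 8r z, so

    ∭_E (8z sqrt(x^2 + y^2)) dV = ∫_{0}^{2π} ∫_{0}^{6} ∫_{0}^{3} (8r z) · r dz dr dθ.

Inner (z): 36r^2.
Middle (r from 0 to 6): 2592.
Outer (θ): 5184π.

Therefore the triple integral equals 5184π.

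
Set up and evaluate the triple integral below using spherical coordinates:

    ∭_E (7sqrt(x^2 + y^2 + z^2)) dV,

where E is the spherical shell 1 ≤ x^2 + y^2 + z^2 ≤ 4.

In spherical coordinates, x = ρ sin(φ) cos(θ), y = ρ sin(φ) sin(θ), z = ρ cos(φ), and dV = ρ^2 sin(φ) dρ dφ dθ.

The integrand becomes 7ρ, so

    ∭_E (7sqrt(x^2 + y^2 + z^2)) dV = ∫_{0}^{2π} ∫_{0}^{π} ∫_{1}^{2} (7ρ) · ρ^2 sin(φ) dρ dφ dθ.

Inner (ρ): 105sin(φ)/4.
Middle (φ): 105/2.
Outer (θ): 105π.

Therefore the triple integral equals 105π.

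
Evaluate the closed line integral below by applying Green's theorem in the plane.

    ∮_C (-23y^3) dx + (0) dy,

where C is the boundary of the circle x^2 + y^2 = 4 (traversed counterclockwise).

Green's theorem converts the closed line integral into a double integral over the enclosed region D:

    ∮_C P dx + Q dy = ∬_D (∂Q/∂x - ∂P/∂y) dA.

Here P = -23y^3, Q = 0, so

    ∂Q/∂x = 0,    ∂P/∂y = -69y^2,
    ∂Q/∂x - ∂P/∂y = 69y^2.

D is the region x^2 + y^2 ≤ 4. Evaluating the double integral:

In polar coordinates (x = r cos θ, y = r sin θ, dA = r dr dθ) the integrand becomes 69r^2sin(θ)^2, so

    ∬_D (69y^2) dA = ∫_0^{2π} ∫_0^{2} (69r^2sin(θ)^2) · r dr dθ.

Inner (r from 0 to 2): 276sin(θ)^2.
Outer (θ from 0 to 2π): 276π.

Therefore ∮_C P dx + Q dy = 276π.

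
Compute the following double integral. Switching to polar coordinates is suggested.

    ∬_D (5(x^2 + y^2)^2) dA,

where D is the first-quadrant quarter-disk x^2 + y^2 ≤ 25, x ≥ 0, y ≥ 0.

The region D is 0 ≤ r ≤ 5, 0 ≤ θ ≤ π/2 in polar coordinates, where x = r cos(θ), y = r sin(θ), and dA = r dr dθ.

Under the substitution, the integrand becomes 5r^4, so

    ∬_D (5(x^2 + y^2)^2) dA = ∫_{0}^{π/2} ∫_{0}^{5} (5r^4) · r dr dθ.

Inner integral (in r): ∫_{0}^{5} (5r^4) · r dr = 78125/6.

Outer integral (in θ): ∫_{0}^{π/2} (78125/6) dθ = 78125π/12.

Therefore ∬_D (5(x^2 + y^2)^2) dA = 78125π/12.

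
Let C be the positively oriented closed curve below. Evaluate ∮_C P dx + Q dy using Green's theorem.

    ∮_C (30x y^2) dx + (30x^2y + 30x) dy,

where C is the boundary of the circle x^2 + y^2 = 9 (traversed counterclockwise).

Green's theorem converts the closed line integral into a double integral over the enclosed region D:

    ∮_C P dx + Q dy = ∬_D (∂Q/∂x - ∂P/∂y) dA.

Here P = 30x y^2, Q = 30x^2y + 30x, so

    ∂Q/∂x = 60x y + 30,    ∂P/∂y = 60x y,
    ∂Q/∂x - ∂P/∂y = 30.

D is the region x^2 + y^2 ≤ 9. Evaluating the double integral:

In polar coordinates (x = r cos θ, y = r sin θ, dA = r dr dθ) the integrand becomes 30, so

    ∬_D (30) dA = ∫_0^{2π} ∫_0^{3} (30) · r dr dθ.

Inner (r from 0 to 3): 135.
Outer (θ from 0 to 2π): 270π.

Therefore ∮_C P dx + Q dy = 270π.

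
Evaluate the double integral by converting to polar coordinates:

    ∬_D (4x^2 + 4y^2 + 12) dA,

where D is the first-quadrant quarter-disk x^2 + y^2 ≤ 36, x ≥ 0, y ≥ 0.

The region D is 0 ≤ r ≤ 6, 0 ≤ θ ≤ π/2 in polar coordinates, where x = r cos(θ), y = r sin(θ), and dA = r dr dθ.

Under the substitution, the integrand becomes 4r^2 + 12, so

    ∬_D (4x^2 + 4y^2 + 12) dA = ∫_{0}^{π/2} ∫_{0}^{6} (4r^2 + 12) · r dr dθ.

Inner integral (in r): ∫_{0}^{6} (4r^2 + 12) · r dr = 1512.

Outer integral (in θ): ∫_{0}^{π/2} (1512) dθ = 756π.

Therefore ∬_D (4x^2 + 4y^2 + 12) dA = 756π.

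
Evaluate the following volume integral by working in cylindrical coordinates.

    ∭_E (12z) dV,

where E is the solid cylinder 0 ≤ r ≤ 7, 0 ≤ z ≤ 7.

In cylindrical coordinates, x = r cos(θ), y = r sin(θ), z = z, and dV = r dr dθ dz.

The integrand becomes 12z, so

    ∭_E (12z) dV = ∫_{0}^{2π} ∫_{0}^{7} ∫_{0}^{7} (12z) · r dz dr dθ.

Inner (z): 294r.
Middle (r from 0 to 7): 7203.
Outer (θ): 14406π.

Therefore the triple integral equals 14406π.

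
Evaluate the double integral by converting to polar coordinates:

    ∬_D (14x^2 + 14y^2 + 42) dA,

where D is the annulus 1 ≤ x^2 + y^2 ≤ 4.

The region D is 1 ≤ r ≤ 2, 0 ≤ θ ≤ 2π in polar coordinates, where x = r cos(θ), y = r sin(θ), and dA = r dr dθ.

Under the substitution, the integrand becomes 14r^2 + 42, so

    ∬_D (14x^2 + 14y^2 + 42) dA = ∫_{0}^{2π} ∫_{1}^{2} (14r^2 + 42) · r dr dθ.

Inner integral (in r): ∫_{1}^{2} (14r^2 + 42) · r dr = 231/2.

Outer integral (in θ): ∫_{0}^{2π} (231/2) dθ = 231π.

Therefore ∬_D (14x^2 + 14y^2 + 42) dA = 231π.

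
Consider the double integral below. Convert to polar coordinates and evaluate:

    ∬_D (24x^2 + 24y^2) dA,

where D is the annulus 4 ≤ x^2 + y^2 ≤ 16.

The region D is 2 ≤ r ≤ 4, 0 ≤ θ ≤ 2π in polar coordinates, where x = r cos(θ), y = r sin(θ), and dA = r dr dθ.

Under the substitution, the integrand becomes 24r^2, so

    ∬_D (24x^2 + 24y^2) dA = ∫_{0}^{2π} ∫_{2}^{4} (24r^2) · r dr dθ.

Inner integral (in r): ∫_{2}^{4} (24r^2) · r dr = 1440.

Outer integral (in θ): ∫_{0}^{2π} (1440) dθ = 2880π.

Therefore ∬_D (24x^2 + 24y^2) dA = 2880π.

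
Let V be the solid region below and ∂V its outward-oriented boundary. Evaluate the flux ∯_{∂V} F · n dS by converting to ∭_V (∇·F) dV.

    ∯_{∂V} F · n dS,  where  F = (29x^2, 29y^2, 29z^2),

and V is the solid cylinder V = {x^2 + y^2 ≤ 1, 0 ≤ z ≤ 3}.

By the divergence theorem,

    ∯_{∂V} F · n dS = ∭_V (∇ · F) dV.

Compute the divergence:
    ∇ · F = ∂F_x/∂x + ∂F_y/∂y + ∂F_z/∂z = 58x + 58y + 58z.

In cylindrical coordinates, x = r cos(θ), y = r sin(θ), z = z, dV = r dr dθ dz, with 0 ≤ r ≤ 1, 0 ≤ θ ≤ 2π, 0 ≤ z ≤ 3.

The integrand, after substitution and multiplying by the volume element, becomes (58sqrt(2)r sin(θ + π/4) + 58z) · r, so

    ∭_V (∇·F) dV = ∫_0^{2π} ∫_0^{1} ∫_0^{3} (58sqrt(2)r sin(θ + π/4) + 58z) · r dz dr dθ.

Inner (z from 0 to 3): 87r (2sqrt(2)r sin(θ + π/4) + 3).
Middle (r from 0 to 1): 58sqrt(2)sin(θ + π/4) + 261/2.
Outer (θ from 0 to 2π): 261π.

Therefore ∯_{∂V} F · n dS = 261π.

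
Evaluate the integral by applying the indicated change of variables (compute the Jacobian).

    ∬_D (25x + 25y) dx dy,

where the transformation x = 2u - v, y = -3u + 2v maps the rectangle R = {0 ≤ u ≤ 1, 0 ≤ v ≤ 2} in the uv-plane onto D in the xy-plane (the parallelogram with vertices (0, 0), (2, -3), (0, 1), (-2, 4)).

Compute the Jacobian determinant of (x, y) with respect to (u, v):

    ∂(x,y)/∂(u,v) = | 2  -1 | = (2)(2) - (-1)(-3) = 1.
                   | -3  2 |

Its absolute value is |J| = 1 (the area scaling factor).

Substituting x = 2u - v, y = -3u + 2v into the integrand,

    25x + 25y → -25u + 25v,

so the integral becomes

    ∬_R (-25u + 25v) · |J| du dv = ∫_0^1 ∫_0^2 (-25u + 25v) dv du.

Inner (v): 50 - 50u.
Outer (u): 25.

Therefore ∬_D (25x + 25y) dx dy = 25.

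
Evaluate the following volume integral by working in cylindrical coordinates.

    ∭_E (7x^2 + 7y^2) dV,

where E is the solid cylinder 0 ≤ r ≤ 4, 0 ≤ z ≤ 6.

In cylindrical coordinates, x = r cos(θ), y = r sin(θ), z = z, and dV = r dr dθ dz.

The integrand becomes 7r^2, so

    ∭_E (7x^2 + 7y^2) dV = ∫_{0}^{2π} ∫_{0}^{4} ∫_{0}^{6} (7r^2) · r dz dr dθ.

Inner (z): 42r^3.
Middle (r from 0 to 4): 2688.
Outer (θ): 5376π.

Therefore the triple integral equals 5376π.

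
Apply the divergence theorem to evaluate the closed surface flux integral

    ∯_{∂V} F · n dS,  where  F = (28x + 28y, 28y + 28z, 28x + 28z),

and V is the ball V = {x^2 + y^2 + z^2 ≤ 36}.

By the divergence theorem,

    ∯_{∂V} F · n dS = ∭_V (∇ · F) dV.

Compute the divergence:
    ∇ · F = ∂F_x/∂x + ∂F_y/∂y + ∂F_z/∂z = 28 + 28 + 28 = 84.

In spherical coordinates, x = ρ sin(φ) cos(θ), y = ρ sin(φ) sin(θ), z = ρ cos(φ), dV = ρ^2 sin(φ) dρ dφ dθ, with 0 ≤ ρ ≤ 6, 0 ≤ φ ≤ π, 0 ≤ θ ≤ 2π.

The integrand, after substitution and multiplying by the volume element, becomes (84) · ρ^2 sin(φ), so

    ∭_V (∇·F) dV = ∫_0^{2π} ∫_0^{π} ∫_0^{6} (84) · ρ^2 sin(φ) dρ dφ dθ.

Inner (ρ from 0 to 6): 6048sin(φ).
Middle (φ from 0 to π): 12096.
Outer (θ from 0 to 2π): 24192π.

Therefore ∯_{∂V} F · n dS = 24192π.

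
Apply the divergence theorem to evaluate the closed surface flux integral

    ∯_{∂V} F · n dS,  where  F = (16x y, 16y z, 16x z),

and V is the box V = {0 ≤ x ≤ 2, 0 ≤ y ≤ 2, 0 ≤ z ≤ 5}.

By the divergence theorem,

    ∯_{∂V} F · n dS = ∭_V (∇ · F) dV.

Compute the divergence:
    ∇ · F = ∂F_x/∂x + ∂F_y/∂y + ∂F_z/∂z = 16y + 16z + 16x = 16x + 16y + 16z.

V is a rectangular box, so dV = dx dy dz with 0 ≤ x ≤ 2, 0 ≤ y ≤ 2, 0 ≤ z ≤ 5.

Integrate (16x + 16y + 16z) over V as an iterated integral:

    ∭_V (∇·F) dV = ∫_0^{2} ∫_0^{2} ∫_0^{5} (16x + 16y + 16z) dz dy dx.

Inner (z from 0 to 5): 80x + 80y + 200.
Middle (y from 0 to 2): 160x + 560.
Outer (x from 0 to 2): 1440.

Therefore ∯_{∂V} F · n dS = 1440.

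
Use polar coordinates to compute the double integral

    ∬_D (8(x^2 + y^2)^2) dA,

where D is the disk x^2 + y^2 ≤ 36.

The region D is 0 ≤ r ≤ 6, 0 ≤ θ ≤ 2π in polar coordinates, where x = r cos(θ), y = r sin(θ), and dA = r dr dθ.

Under the substitution, the integrand becomes 8r^4, so

    ∬_D (8(x^2 + y^2)^2) dA = ∫_{0}^{2π} ∫_{0}^{6} (8r^4) · r dr dθ.

Inner integral (in r): ∫_{0}^{6} (8r^4) · r dr = 62208.

Outer integral (in θ): ∫_{0}^{2π} (62208) dθ = 124416π.

Therefore ∬_D (8(x^2 + y^2)^2) dA = 124416π.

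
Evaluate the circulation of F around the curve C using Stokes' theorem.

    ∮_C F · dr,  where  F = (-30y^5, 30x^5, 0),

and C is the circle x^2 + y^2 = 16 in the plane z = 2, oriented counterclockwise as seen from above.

Let S be the flat disk x^2 + y^2 ≤ 16 in the plane z = 2, with upward unit normal n̂ = ẑ. By Stokes' theorem,

    ∮_C F · dr = ∬_S (∇ × F) · n̂ dS = ∬_D (curl F)_z dA,

where D is the disk x^2 + y^2 ≤ 16.

Compute the curl of F = (-30y^5, 30x^5, 0):
    (∇ × F)_x = ∂F_z/∂y - ∂F_y/∂z = 0,
    (∇ × F)_y = ∂F_x/∂z - ∂F_z/∂x = 0,
    (∇ × F)_z = ∂F_y/∂x - ∂F_x/∂y = 150x^4 + 150y^4.

On z = 2, (curl F)_z = 150x^4 + 150y^4.

Convert to polar (x = r cos θ, y = r sin θ, dA = r dr dθ); the integrand becomes 150r^4(sin(θ)^4 + cos(θ)^4), so

    ∬_D (curl F)_z dA = ∫_0^{2π} ∫_0^{4} (150r^4(sin(θ)^4 + cos(θ)^4)) · r dr dθ.

Inner (r from 0 to 4): 102400sin(θ)^4 + 102400cos(θ)^4.
Outer (θ from 0 to 2π): 153600π.

Therefore ∮_C F · dr = 153600π.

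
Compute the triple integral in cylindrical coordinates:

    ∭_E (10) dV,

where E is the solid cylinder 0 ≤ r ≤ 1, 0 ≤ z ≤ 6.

In cylindrical coordinates, x = r cos(θ), y = r sin(θ), z = z, and dV = r dr dθ dz.

The integrand becomes 10, so

    ∭_E (10) dV = ∫_{0}^{2π} ∫_{0}^{1} ∫_{0}^{6} (10) · r dz dr dθ.

Inner (z): 60r.
Middle (r from 0 to 1): 30.
Outer (θ): 60π.

Therefore the triple integral equals 60π.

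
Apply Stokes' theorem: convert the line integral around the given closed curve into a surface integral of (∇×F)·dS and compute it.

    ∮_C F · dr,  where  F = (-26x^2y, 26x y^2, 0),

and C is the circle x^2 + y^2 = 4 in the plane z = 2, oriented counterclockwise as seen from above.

Let S be the flat disk x^2 + y^2 ≤ 4 in the plane z = 2, with upward unit normal n̂ = ẑ. By Stokes' theorem,

    ∮_C F · dr = ∬_S (∇ × F) · n̂ dS = ∬_D (curl F)_z dA,

where D is the disk x^2 + y^2 ≤ 4.

Compute the curl of F = (-26x^2y, 26x y^2, 0):
    (∇ × F)_x = ∂F_z/∂y - ∂F_y/∂z = 0,
    (∇ × F)_y = ∂F_x/∂z - ∂F_z/∂x = 0,
    (∇ × F)_z = ∂F_y/∂x - ∂F_x/∂y = 26x^2 + 26y^2.

On z = 2, (curl F)_z = 26x^2 + 26y^2.

Convert to polar (x = r cos θ, y = r sin θ, dA = r dr dθ); the integrand becomes 26r^2, so

    ∬_D (curl F)_z dA = ∫_0^{2π} ∫_0^{2} (26r^2) · r dr dθ.

Inner (r from 0 to 2): 104.
Outer (θ from 0 to 2π): 208π.

Therefore ∮_C F · dr = 208π.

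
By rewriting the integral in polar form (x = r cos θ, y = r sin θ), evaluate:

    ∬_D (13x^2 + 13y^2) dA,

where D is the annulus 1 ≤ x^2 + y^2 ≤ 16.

The region D is 1 ≤ r ≤ 4, 0 ≤ θ ≤ 2π in polar coordinates, where x = r cos(θ), y = r sin(θ), and dA = r dr dθ.

Under the substitution, the integrand becomes 13r^2, so

    ∬_D (13x^2 + 13y^2) dA = ∫_{0}^{2π} ∫_{1}^{4} (13r^2) · r dr dθ.

Inner integral (in r): ∫_{1}^{4} (13r^2) · r dr = 3315/4.

Outer integral (in θ): ∫_{0}^{2π} (3315/4) dθ = 3315π/2.

Therefore ∬_D (13x^2 + 13y^2) dA = 3315π/2.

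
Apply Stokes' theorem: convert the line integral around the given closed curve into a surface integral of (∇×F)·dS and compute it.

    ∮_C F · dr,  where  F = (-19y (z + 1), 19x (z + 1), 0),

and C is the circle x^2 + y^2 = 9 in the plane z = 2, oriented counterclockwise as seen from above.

Let S be the flat disk x^2 + y^2 ≤ 9 in the plane z = 2, with upward unit normal n̂ = ẑ. By Stokes' theorem,

    ∮_C F · dr = ∬_S (∇ × F) · n̂ dS = ∬_D (curl F)_z dA,

where D is the disk x^2 + y^2 ≤ 9.

Compute the curl of F = (-19y (z + 1), 19x (z + 1), 0):
    (∇ × F)_x = ∂F_z/∂y - ∂F_y/∂z = -19x,
    (∇ × F)_y = ∂F_x/∂z - ∂F_z/∂x = -19y,
    (∇ × F)_z = ∂F_y/∂x - ∂F_x/∂y = 38z + 38.

On z = 2, (curl F)_z = 114.

Convert to polar (x = r cos θ, y = r sin θ, dA = r dr dθ); the integrand becomes 114, so

    ∬_D (curl F)_z dA = ∫_0^{2π} ∫_0^{3} (114) · r dr dθ.

Inner (r from 0 to 3): 513.
Outer (θ from 0 to 2π): 1026π.

Therefore ∮_C F · dr = 1026π.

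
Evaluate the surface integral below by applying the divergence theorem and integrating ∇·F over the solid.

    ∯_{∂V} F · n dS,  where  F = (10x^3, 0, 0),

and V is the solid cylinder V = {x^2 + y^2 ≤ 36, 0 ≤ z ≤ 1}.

By the divergence theorem,

    ∯_{∂V} F · n dS = ∭_V (∇ · F) dV.

Compute the divergence:
    ∇ · F = ∂F_x/∂x + ∂F_y/∂y + ∂F_z/∂z = 30x^2 + 0 + 0 = 30x^2.

In cylindrical coordinates, x = r cos(θ), y = r sin(θ), z = z, dV = r dr dθ dz, with 0 ≤ r ≤ 6, 0 ≤ θ ≤ 2π, 0 ≤ z ≤ 1.

The integrand, after substitution and multiplying by the volume element, becomes (30r^2cos(θ)^2) · r, so

    ∭_V (∇·F) dV = ∫_0^{2π} ∫_0^{6} ∫_0^{1} (30r^2cos(θ)^2) · r dz dr dθ.

Inner (z from 0 to 1): 30r^3cos(θ)^2.
Middle (r from 0 to 6): 9720cos(θ)^2.
Outer (θ from 0 to 2π): 9720π.

Therefore ∯_{∂V} F · n dS = 9720π.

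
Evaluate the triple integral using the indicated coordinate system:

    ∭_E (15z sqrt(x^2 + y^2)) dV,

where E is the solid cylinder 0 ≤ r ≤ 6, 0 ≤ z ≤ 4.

In cylindrical coordinates, x = r cos(θ), y = r sin(θ), z = z, and dV = r dr dθ dz.

The integrand becomes 15r z, so

    ∭_E (15z sqrt(x^2 + y^2)) dV = ∫_{0}^{2π} ∫_{0}^{6} ∫_{0}^{4} (15r z) · r dz dr dθ.

Inner (z): 120r^2.
Middle (r from 0 to 6): 8640.
Outer (θ): 17280π.

Therefore the triple integral equals 17280π.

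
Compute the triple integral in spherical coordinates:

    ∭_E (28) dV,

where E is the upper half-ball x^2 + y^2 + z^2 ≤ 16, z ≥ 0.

In spherical coordinates, x = ρ sin(φ) cos(θ), y = ρ sin(φ) sin(θ), z = ρ cos(φ), and dV = ρ^2 sin(φ) dρ dφ dθ.

The integrand becomes 28, so

    ∭_E (28) dV = ∫_{0}^{2π} ∫_{0}^{π/2} ∫_{0}^{4} (28) · ρ^2 sin(φ) dρ dφ dθ.

Inner (ρ): 1792sin(φ)/3.
Middle (φ): 1792/3.
Outer (θ): 3584π/3.

Therefore the triple integral equals 3584π/3.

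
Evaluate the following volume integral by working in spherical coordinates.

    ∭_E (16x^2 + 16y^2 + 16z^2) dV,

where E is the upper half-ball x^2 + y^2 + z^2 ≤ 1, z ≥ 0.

In spherical coordinates, x = ρ sin(φ) cos(θ), y = ρ sin(φ) sin(θ), z = ρ cos(φ), and dV = ρ^2 sin(φ) dρ dφ dθ.

The integrand becomes 16ρ^2, so

    ∭_E (16x^2 + 16y^2 + 16z^2) dV = ∫_{0}^{2π} ∫_{0}^{π/2} ∫_{0}^{1} (16ρ^2) · ρ^2 sin(φ) dρ dφ dθ.

Inner (ρ): 16sin(φ)/5.
Middle (φ): 16/5.
Outer (θ): 32π/5.

Therefore the triple integral equals 32π/5.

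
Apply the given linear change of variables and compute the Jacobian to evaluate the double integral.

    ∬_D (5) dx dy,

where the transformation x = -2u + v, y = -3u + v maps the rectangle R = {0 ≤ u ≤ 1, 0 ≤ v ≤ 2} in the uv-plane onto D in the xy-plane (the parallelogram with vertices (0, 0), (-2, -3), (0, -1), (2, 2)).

Compute the Jacobian determinant of (x, y) with respect to (u, v):

    ∂(x,y)/∂(u,v) = | -2  1 | = (-2)(1) - (1)(-3) = 1.
                   | -3  1 |

Its absolute value is |J| = 1 (the area scaling factor).

Substituting x = -2u + v, y = -3u + v into the integrand,

    5 → 5,

so the integral becomes

    ∬_R (5) · |J| du dv = ∫_0^1 ∫_0^2 (5) dv du.

Inner (v): 10.
Outer (u): 10.

Therefore ∬_D (5) dx dy = 10.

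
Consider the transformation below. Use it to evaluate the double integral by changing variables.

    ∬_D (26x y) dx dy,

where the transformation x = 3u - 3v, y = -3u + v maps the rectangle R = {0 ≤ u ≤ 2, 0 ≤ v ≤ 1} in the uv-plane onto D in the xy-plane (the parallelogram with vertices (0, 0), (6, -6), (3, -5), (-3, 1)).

Compute the Jacobian determinant of (x, y) with respect to (u, v):

    ∂(x,y)/∂(u,v) = | 3  -3 | = (3)(1) - (-3)(-3) = -6.
                   | -3  1 |

Its absolute value is |J| = 6 (the area scaling factor).

Substituting x = 3u - 3v, y = -3u + v into the integrand,

    26x y → -234u^2 + 312u v - 78v^2,

so the integral becomes

    ∬_R (-234u^2 + 312u v - 78v^2) · |J| du dv = ∫_0^2 ∫_0^1 (-1404u^2 + 1872u v - 468v^2) dv du.

Inner (v): -1404u^2 + 936u - 156.
Outer (u): -2184.

Therefore ∬_D (26x y) dx dy = -2184.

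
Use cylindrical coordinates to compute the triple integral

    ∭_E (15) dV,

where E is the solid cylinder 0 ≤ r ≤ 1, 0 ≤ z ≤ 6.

In cylindrical coordinates, x = r cos(θ), y = r sin(θ), z = z, and dV = r dr dθ dz.

The integrand becomes 15, so

    ∭_E (15) dV = ∫_{0}^{2π} ∫_{0}^{1} ∫_{0}^{6} (15) · r dz dr dθ.

Inner (z): 90r.
Middle (r from 0 to 1): 45.
Outer (θ): 90π.

Therefore the triple integral equals 90π.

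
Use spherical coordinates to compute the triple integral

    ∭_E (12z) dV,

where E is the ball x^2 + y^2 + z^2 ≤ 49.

In spherical coordinates, x = ρ sin(φ) cos(θ), y = ρ sin(φ) sin(θ), z = ρ cos(φ), and dV = ρ^2 sin(φ) dρ dφ dθ.

The integrand becomes 12ρ cos(φ), so

    ∭_E (12z) dV = ∫_{0}^{2π} ∫_{0}^{π} ∫_{0}^{7} (12ρ cos(φ)) · ρ^2 sin(φ) dρ dφ dθ.

Inner (ρ): 7203sin(2φ)/2.
Middle (φ): 0.
Outer (θ): 0.

Therefore the triple integral equals 0.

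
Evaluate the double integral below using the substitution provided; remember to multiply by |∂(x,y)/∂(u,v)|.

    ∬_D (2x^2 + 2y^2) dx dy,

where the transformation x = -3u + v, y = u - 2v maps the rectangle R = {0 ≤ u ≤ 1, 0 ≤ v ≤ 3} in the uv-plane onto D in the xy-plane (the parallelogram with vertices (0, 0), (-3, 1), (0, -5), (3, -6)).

Compute the Jacobian determinant of (x, y) with respect to (u, v):

    ∂(x,y)/∂(u,v) = | -3  1 | = (-3)(-2) - (1)(1) = 5.
                   | 1  -2 |

Its absolute value is |J| = 5 (the area scaling factor).

Substituting x = -3u + v, y = u - 2v into the integrand,

    2x^2 + 2y^2 → 20u^2 - 20u v + 10v^2,

so the integral becomes

    ∬_R (20u^2 - 20u v + 10v^2) · |J| du dv = ∫_0^1 ∫_0^3 (100u^2 - 100u v + 50v^2) dv du.

Inner (v): 300u^2 - 450u + 450.
Outer (u): 325.

Therefore ∬_D (2x^2 + 2y^2) dx dy = 325.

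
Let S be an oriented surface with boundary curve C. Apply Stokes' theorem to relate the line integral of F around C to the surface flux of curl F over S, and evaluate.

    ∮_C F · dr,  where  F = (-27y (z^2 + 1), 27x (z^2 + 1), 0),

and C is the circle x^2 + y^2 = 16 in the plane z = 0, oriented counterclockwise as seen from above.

Let S be the flat disk x^2 + y^2 ≤ 16 in the plane z = 0, with upward unit normal n̂ = ẑ. By Stokes' theorem,

    ∮_C F · dr = ∬_S (∇ × F) · n̂ dS = ∬_D (curl F)_z dA,

where D is the disk x^2 + y^2 ≤ 16.

Compute the curl of F = (-27y (z^2 + 1), 27x (z^2 + 1), 0):
    (∇ × F)_x = ∂F_z/∂y - ∂F_y/∂z = -54x z,
    (∇ × F)_y = ∂F_x/∂z - ∂F_z/∂x = -54y z,
    (∇ × F)_z = ∂F_y/∂x - ∂F_x/∂y = 54z^2 + 54.

On z = 0, (curl F)_z = 54.

Convert to polar (x = r cos θ, y = r sin θ, dA = r dr dθ); the integrand becomes 54, so

    ∬_D (curl F)_z dA = ∫_0^{2π} ∫_0^{4} (54) · r dr dθ.

Inner (r from 0 to 4): 432.
Outer (θ from 0 to 2π): 864π.

Therefore ∮_C F · dr = 864π.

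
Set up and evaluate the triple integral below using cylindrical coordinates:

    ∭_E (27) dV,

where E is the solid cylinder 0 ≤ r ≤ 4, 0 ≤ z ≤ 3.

In cylindrical coordinates, x = r cos(θ), y = r sin(θ), z = z, and dV = r dr dθ dz.

The integrand becomes 27, so

    ∭_E (27) dV = ∫_{0}^{2π} ∫_{0}^{4} ∫_{0}^{3} (27) · r dz dr dθ.

Inner (z): 81r.
Middle (r from 0 to 4): 648.
Outer (θ): 1296π.

Therefore the triple integral equals 1296π.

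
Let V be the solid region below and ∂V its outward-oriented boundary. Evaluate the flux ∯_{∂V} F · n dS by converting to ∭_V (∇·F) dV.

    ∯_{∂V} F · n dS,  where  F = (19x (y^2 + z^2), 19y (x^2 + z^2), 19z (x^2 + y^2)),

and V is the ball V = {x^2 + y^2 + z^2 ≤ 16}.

By the divergence theorem,

    ∯_{∂V} F · n dS = ∭_V (∇ · F) dV.

Compute the divergence:
    ∇ · F = ∂F_x/∂x + ∂F_y/∂y + ∂F_z/∂z = 19y^2 + 19z^2 + 19x^2 + 19z^2 + 19x^2 + 19y^2 = 38x^2 + 38y^2 + 38z^2.

In spherical coordinates, x = ρ sin(φ) cos(θ), y = ρ sin(φ) sin(θ), z = ρ cos(φ), dV = ρ^2 sin(φ) dρ dφ dθ, with 0 ≤ ρ ≤ 4, 0 ≤ φ ≤ π, 0 ≤ θ ≤ 2π.

The integrand, after substitution and multiplying by the volume element, becomes (38ρ^2) · ρ^2 sin(φ), so

    ∭_V (∇·F) dV = ∫_0^{2π} ∫_0^{π} ∫_0^{4} (38ρ^2) · ρ^2 sin(φ) dρ dφ dθ.

Inner (ρ from 0 to 4): 38912sin(φ)/5.
Middle (φ from 0 to π): 77824/5.
Outer (θ from 0 to 2π): 155648π/5.

Therefore ∯_{∂V} F · n dS = 155648π/5.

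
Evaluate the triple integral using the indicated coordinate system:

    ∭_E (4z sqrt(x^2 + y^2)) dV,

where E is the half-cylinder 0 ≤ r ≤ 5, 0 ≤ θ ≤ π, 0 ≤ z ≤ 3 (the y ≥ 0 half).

In cylindrical coordinates, x = r cos(θ), y = r sin(θ), z = z, and dV = r dr dθ dz.

The integrand becomes 4r z, so

    ∭_E (4z sqrt(x^2 + y^2)) dV = ∫_{0}^{π} ∫_{0}^{5} ∫_{0}^{3} (4r z) · r dz dr dθ.

Inner (z): 18r^2.
Middle (r from 0 to 5): 750.
Outer (θ): 750π.

Therefore the triple integral equals 750π.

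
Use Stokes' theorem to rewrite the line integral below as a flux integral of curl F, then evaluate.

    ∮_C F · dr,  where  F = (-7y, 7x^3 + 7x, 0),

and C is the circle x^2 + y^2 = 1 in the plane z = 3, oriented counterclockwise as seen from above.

Let S be the flat disk x^2 + y^2 ≤ 1 in the plane z = 3, with upward unit normal n̂ = ẑ. By Stokes' theorem,

    ∮_C F · dr = ∬_S (∇ × F) · n̂ dS = ∬_D (curl F)_z dA,

where D is the disk x^2 + y^2 ≤ 1.

Compute the curl of F = (-7y, 7x^3 + 7x, 0):
    (∇ × F)_x = ∂F_z/∂y - ∂F_y/∂z = 0,
    (∇ × F)_y = ∂F_x/∂z - ∂F_z/∂x = 0,
    (∇ × F)_z = ∂F_y/∂x - ∂F_x/∂y = 21x^2 + 14.

On z = 3, (curl F)_z = 21x^2 + 14.

Convert to polar (x = r cos θ, y = r sin θ, dA = r dr dθ); the integrand becomes 21r^2cos(θ)^2 + 14, so

    ∬_D (curl F)_z dA = ∫_0^{2π} ∫_0^{1} (21r^2cos(θ)^2 + 14) · r dr dθ.

Inner (r from 0 to 1): 21cos(θ)^2/4 + 7.
Outer (θ from 0 to 2π): 77π/4.

Therefore ∮_C F · dr = 77π/4.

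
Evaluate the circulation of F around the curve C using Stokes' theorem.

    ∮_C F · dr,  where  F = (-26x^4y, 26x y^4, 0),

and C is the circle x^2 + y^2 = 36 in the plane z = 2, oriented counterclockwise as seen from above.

Let S be the flat disk x^2 + y^2 ≤ 36 in the plane z = 2, with upward unit normal n̂ = ẑ. By Stokes' theorem,

    ∮_C F · dr = ∬_S (∇ × F) · n̂ dS = ∬_D (curl F)_z dA,

where D is the disk x^2 + y^2 ≤ 36.

Compute the curl of F = (-26x^4y, 26x y^4, 0):
    (∇ × F)_x = ∂F_z/∂y - ∂F_y/∂z = 0,
    (∇ × F)_y = ∂F_x/∂z - ∂F_z/∂x = 0,
    (∇ × F)_z = ∂F_y/∂x - ∂F_x/∂y = 26x^4 + 26y^4.

On z = 2, (curl F)_z = 26x^4 + 26y^4.

Convert to polar (x = r cos θ, y = r sin θ, dA = r dr dθ); the integrand becomes 26r^4(sin(θ)^4 + cos(θ)^4), so

    ∬_D (curl F)_z dA = ∫_0^{2π} ∫_0^{6} (26r^4(sin(θ)^4 + cos(θ)^4)) · r dr dθ.

Inner (r from 0 to 6): 202176sin(θ)^4 + 202176cos(θ)^4.
Outer (θ from 0 to 2π): 303264π.

Therefore ∮_C F · dr = 303264π.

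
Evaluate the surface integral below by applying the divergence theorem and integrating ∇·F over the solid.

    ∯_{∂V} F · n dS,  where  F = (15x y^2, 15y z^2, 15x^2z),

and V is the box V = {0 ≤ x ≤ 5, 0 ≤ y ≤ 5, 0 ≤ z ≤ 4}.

By the divergence theorem,

    ∯_{∂V} F · n dS = ∭_V (∇ · F) dV.

Compute the divergence:
    ∇ · F = ∂F_x/∂x + ∂F_y/∂y + ∂F_z/∂z = 15y^2 + 15z^2 + 15x^2 = 15x^2 + 15y^2 + 15z^2.

V is a rectangular box, so dV = dx dy dz with 0 ≤ x ≤ 5, 0 ≤ y ≤ 5, 0 ≤ z ≤ 4.

Integrate (15x^2 + 15y^2 + 15z^2) over V as an iterated integral:

    ∭_V (∇·F) dV = ∫_0^{5} ∫_0^{5} ∫_0^{4} (15x^2 + 15y^2 + 15z^2) dz dy dx.

Inner (z from 0 to 4): 60x^2 + 60y^2 + 320.
Middle (y from 0 to 5): 300x^2 + 4100.
Outer (x from 0 to 5): 33000.

Therefore ∯_{∂V} F · n dS = 33000.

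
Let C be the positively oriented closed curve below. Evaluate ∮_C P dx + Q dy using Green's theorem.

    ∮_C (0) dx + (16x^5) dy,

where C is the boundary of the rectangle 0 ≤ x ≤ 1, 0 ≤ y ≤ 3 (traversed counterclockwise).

Green's theorem converts the closed line integral into a double integral over the enclosed region D:

    ∮_C P dx + Q dy = ∬_D (∂Q/∂x - ∂P/∂y) dA.

Here P = 0, Q = 16x^5, so

    ∂Q/∂x = 80x^4,    ∂P/∂y = 0,
    ∂Q/∂x - ∂P/∂y = 80x^4.

D is the region 0 ≤ x ≤ 1, 0 ≤ y ≤ 3. Evaluating the double integral:

    ∬_D (80x^4) dA = ∫_0^{1} ∫_0^{3} (80x^4) dy dx.

Inner (y from 0 to 3): 240x^4.
Outer (x from 0 to 1): 48.

Therefore ∮_C P dx + Q dy = 48.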